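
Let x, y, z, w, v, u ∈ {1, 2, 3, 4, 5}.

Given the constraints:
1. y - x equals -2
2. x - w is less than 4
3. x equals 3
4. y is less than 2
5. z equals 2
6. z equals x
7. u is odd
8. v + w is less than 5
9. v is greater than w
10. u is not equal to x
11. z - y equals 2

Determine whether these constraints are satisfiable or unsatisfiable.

Unsatisfiable

Constraint 5 fixes z = 2 and constraint 3 fixes x = 3, but constraint 6 requires z = x. Since 2 ≠ 3, contradiction.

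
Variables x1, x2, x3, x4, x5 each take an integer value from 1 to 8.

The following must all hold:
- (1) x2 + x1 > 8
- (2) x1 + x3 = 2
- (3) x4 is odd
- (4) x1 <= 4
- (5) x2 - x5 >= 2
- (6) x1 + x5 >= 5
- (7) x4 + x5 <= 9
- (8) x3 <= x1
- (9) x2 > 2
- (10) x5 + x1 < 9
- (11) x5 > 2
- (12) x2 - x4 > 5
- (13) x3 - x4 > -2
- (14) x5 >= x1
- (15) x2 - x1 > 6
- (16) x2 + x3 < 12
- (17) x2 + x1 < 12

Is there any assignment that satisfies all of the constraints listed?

The assignment x1 = 1, x2 = 8, x3 = 1, x4 = 1, x5 = 5 works:
  constraint 1 holds since x2 + x1 = 9.
  constraint 2 holds since x1 + x3 = 2.
  constraint 5 holds since x2 - x5 = 3.
The rest check out directly.

Satisfiable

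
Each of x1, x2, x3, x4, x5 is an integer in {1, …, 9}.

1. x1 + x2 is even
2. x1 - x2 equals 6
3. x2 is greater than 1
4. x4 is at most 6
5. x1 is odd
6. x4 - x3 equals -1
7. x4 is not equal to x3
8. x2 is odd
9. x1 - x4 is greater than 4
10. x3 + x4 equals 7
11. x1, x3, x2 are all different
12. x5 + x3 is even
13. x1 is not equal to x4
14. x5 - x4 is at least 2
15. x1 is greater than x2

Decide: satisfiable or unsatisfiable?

Setting (x1, x2, x3, x4, x5) = (9, 3, 4, 3, 6) satisfies everything: constraint 2: x1 - x2 = 6; constraint 6: x4 - x3 = -1; constraint 9: x1 - x4 = 6, and the others follow.

Satisfiable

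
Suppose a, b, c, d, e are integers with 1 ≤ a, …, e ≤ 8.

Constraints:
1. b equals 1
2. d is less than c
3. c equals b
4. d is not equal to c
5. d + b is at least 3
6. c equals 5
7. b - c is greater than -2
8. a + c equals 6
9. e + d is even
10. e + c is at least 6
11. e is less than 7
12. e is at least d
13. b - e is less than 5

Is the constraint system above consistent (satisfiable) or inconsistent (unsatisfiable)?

Constraint 6 fixes c = 5 and constraint 1 fixes b = 1, but constraint 3 requires c = b. Since 5 ≠ 1, contradiction.

Unsatisfiable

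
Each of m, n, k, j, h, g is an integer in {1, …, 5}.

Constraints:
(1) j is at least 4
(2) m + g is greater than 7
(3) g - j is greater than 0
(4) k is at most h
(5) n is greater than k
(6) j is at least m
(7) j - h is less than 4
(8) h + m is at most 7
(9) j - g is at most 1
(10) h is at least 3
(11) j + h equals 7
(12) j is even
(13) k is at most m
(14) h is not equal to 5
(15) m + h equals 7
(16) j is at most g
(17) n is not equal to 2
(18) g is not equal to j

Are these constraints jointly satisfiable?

Try m = 4, n = 4, k = 3, j = 4, h = 3, g = 5.
Check constraint 2: m + g = 9; constraint 3: g - j = 1. The remaining constraints are straightforward to verify.

Satisfiable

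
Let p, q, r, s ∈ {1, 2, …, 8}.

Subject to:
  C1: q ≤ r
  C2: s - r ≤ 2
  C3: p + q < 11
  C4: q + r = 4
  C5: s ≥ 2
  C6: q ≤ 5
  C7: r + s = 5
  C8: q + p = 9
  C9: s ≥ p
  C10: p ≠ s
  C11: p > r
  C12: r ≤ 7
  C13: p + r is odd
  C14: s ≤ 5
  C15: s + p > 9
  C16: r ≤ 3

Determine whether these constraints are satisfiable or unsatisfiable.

Unsatisfiable

From constraints 1 and 16: q ≤ r ≤ 3. From constraints 9 and 14: p ≤ s ≤ 5. Hence q + p ≤ 8. But constraint 8 requires q + p = 9, and 9 > 8. Contradiction.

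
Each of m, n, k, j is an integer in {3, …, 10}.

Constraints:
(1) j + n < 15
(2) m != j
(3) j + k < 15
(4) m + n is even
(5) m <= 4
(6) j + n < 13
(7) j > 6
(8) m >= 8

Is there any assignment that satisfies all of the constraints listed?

From constraint 8: m ≥ 8. From constraint 5: m ≤ 4. But 4 < 8, so no value of m works.

Unsatisfiable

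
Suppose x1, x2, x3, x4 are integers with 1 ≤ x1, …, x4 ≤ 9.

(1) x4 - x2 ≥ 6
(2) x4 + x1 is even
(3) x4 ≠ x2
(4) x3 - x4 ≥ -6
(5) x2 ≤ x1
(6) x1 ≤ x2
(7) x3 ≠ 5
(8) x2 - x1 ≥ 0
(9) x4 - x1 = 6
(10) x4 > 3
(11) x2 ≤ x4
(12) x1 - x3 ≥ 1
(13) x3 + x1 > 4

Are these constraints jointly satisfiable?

Unsatisfiable

Constraints 1, 4, 8, and 12 give x4 − x2 ≥ 6, x2 − x1 ≥ 0, x1 − x3 ≥ 1, x3 − x4 ≥ -6.
Adding all 4 inequalities: the left sides telescope to 0, and the right sides sum to 6 + 0 + 1 + (-6) = 1. So 0 ≥ 1, which is false.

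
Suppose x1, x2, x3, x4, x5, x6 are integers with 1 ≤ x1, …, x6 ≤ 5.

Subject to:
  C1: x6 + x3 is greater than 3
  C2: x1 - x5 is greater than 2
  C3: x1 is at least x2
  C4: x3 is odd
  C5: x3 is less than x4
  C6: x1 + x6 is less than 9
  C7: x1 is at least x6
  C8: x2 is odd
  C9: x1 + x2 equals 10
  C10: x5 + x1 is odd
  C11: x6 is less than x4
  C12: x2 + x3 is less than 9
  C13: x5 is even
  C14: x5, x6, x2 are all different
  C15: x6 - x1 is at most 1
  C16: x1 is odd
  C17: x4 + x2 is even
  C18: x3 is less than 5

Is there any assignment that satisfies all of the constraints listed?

Satisfiable

One satisfying assignment is x1 = 5, x2 = 5, x3 = 1, x4 = 5, x5 = 2, x6 = 3.
For the less obvious constraints — constraint 1: x6 + x3 = 4; constraint 2: x1 - x5 = 3; constraint 6: x1 + x6 = 8 — and the others hold by inspection.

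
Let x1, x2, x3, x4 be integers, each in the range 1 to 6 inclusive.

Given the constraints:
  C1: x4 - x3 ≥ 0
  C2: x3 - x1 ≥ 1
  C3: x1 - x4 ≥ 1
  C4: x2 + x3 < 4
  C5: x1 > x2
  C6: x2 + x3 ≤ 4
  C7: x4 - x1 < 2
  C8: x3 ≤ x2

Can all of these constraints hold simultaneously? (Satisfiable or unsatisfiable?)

Unsatisfiable

Constraints 1, 2, and 3 give x3 − x1 ≥ 1, x1 − x4 ≥ 1, x4 − x3 ≥ 0.
Adding all 3 inequalities: the left sides telescope to 0, and the right sides sum to 1 + 1 + 0 = 2. So 0 ≥ 2, which is false.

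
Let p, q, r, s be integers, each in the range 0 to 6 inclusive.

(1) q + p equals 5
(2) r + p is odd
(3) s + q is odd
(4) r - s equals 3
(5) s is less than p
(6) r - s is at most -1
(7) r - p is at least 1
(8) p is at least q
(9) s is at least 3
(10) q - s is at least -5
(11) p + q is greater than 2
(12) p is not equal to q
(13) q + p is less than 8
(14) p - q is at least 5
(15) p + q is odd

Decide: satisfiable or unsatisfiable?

Unsatisfiable

Constraints 6, 7, 10, and 14 give q − s ≥ -5, s − r ≥ 1, r − p ≥ 1, p − q ≥ 5.
Adding all 4 inequalities: the left sides telescope to 0, and the right sides sum to (-5) + 1 + 1 + 5 = 2. So 0 ≥ 2, which is false.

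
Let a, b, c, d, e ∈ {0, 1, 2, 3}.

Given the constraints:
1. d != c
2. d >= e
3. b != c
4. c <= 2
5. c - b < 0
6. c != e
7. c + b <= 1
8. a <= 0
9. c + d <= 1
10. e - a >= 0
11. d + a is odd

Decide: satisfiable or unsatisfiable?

Satisfiable

One satisfying assignment is a = 0, b = 1, c = 0, d = 1, e = 1.
For the less obvious constraints — constraint 5: c - b = -1; constraint 7: c + b = 1 — and the others hold by inspection.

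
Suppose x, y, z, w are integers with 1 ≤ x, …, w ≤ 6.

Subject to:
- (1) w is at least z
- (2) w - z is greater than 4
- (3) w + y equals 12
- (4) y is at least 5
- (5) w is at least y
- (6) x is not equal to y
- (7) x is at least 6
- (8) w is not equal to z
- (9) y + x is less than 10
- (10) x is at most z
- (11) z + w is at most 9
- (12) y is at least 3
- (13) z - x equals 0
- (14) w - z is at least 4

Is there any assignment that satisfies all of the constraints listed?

From constraints 7 and 10: z ≥ x ≥ 6. From constraints 4 and 5: w ≥ y ≥ 5. Hence z + w ≥ 11. But constraint 11 requires z + w ≤ 9, and 9 < 11. Contradiction.

Unsatisfiable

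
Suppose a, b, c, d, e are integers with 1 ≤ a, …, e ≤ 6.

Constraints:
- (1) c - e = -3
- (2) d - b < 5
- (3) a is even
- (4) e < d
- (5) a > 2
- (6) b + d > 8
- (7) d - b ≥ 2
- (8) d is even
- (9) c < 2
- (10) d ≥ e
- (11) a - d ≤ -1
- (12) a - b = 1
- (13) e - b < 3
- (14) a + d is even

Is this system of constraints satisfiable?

The assignment a = 4, b = 3, c = 1, d = 6, e = 4 works:
  constraint 1 holds since c - e = -3.
  constraint 2 holds since d - b = 3.
  constraint 6 holds since b + d = 9.
The rest check out directly.

Satisfiable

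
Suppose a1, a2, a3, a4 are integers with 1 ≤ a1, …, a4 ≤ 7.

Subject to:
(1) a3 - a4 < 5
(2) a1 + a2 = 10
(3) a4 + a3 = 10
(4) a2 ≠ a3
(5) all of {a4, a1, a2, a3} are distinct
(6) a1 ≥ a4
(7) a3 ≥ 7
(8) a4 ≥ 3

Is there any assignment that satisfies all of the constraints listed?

Satisfiable

Try a1 = 4, a2 = 6, a3 = 7, a4 = 3.
Check constraint 1: a3 - a4 = 4; constraint 2: a1 + a2 = 10; constraint 3: a4 + a3 = 10. The remaining constraints are straightforward to verify.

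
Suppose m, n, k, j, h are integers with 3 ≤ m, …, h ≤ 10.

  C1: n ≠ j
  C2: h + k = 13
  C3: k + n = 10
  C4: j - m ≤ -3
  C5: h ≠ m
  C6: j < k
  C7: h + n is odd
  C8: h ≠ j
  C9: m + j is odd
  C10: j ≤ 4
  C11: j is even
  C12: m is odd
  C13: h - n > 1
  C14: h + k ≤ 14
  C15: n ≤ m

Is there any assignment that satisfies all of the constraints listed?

Satisfiable

Take m = 7, n = 5, k = 5, j = 4, h = 8. Then constraint 2: h + k = 13; constraint 3: k + n = 10; constraint 4: j - m = -3, and every other listed constraint is also met.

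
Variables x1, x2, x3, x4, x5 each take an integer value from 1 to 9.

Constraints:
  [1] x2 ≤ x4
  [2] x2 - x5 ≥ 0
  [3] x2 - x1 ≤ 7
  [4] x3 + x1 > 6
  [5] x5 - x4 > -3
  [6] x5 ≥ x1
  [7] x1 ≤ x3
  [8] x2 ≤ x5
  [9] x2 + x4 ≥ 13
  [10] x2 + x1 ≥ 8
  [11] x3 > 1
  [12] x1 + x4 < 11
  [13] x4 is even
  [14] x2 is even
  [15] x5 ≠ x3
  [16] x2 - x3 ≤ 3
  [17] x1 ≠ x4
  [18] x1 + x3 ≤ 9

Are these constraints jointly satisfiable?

Satisfiable

One satisfying assignment is x1 = 1, x2 = 8, x3 = 7, x4 = 8, x5 = 8.
For the less obvious constraints — constraint 2: x2 - x5 = 0; constraint 3: x2 - x1 = 7 — and the others hold by inspection.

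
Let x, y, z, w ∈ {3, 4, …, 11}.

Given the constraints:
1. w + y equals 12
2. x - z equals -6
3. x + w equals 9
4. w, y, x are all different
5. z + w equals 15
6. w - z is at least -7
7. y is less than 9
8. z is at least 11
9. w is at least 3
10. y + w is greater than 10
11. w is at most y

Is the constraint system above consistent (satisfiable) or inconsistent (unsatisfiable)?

Satisfiable

Try x = 5, y = 8, z = 11, w = 4.
Check constraint 1: w + y = 12; constraint 2: x - z = -6. The remaining constraints are straightforward to verify.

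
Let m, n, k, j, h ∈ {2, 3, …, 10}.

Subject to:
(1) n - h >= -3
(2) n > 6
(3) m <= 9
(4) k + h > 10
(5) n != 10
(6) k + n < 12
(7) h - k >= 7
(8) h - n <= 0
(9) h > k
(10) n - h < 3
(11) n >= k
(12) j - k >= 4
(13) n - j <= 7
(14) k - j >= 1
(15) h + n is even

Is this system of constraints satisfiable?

Unsatisfiable

Constraints 7, 8, 13, and 14 give n − h ≥ 0, h − k ≥ 7, k − j ≥ 1, j − n ≥ -7.
Adding all 4 inequalities: the left sides telescope to 0, and the right sides sum to 0 + 7 + 1 + (-7) = 1. So 0 ≥ 1, which is false.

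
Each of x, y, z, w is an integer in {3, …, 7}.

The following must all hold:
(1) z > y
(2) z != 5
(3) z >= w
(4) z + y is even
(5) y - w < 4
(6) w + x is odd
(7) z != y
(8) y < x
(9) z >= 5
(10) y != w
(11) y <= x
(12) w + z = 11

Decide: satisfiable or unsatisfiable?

Satisfiable

The assignment x = 7, y = 5, z = 7, w = 4 works:
  constraint 4 holds since z + y = 12 is even.
  constraint 5 holds since y - w = 1.
  constraint 12 holds since w + z = 11.
The rest check out directly.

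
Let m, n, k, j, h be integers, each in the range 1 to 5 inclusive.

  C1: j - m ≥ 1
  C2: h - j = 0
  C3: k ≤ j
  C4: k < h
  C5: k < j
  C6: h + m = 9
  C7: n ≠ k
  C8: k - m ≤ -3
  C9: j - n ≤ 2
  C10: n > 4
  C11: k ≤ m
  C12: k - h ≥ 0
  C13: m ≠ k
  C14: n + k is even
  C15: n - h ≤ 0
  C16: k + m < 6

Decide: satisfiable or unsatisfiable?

Constraints 1, 8, 9, 12, and 15 give k − h ≥ 0, h − n ≥ 0, n − j ≥ -2, j − m ≥ 1, m − k ≥ 3.
Adding all 5 inequalities: the left sides telescope to 0, and the right sides sum to 0 + 0 + (-2) + 1 + 3 = 2. So 0 ≥ 2, which is false.

Unsatisfiable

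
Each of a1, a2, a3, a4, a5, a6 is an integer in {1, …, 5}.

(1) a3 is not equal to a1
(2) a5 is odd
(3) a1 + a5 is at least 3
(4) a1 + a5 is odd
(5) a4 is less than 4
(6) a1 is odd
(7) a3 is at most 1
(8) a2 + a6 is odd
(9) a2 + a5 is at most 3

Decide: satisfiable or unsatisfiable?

Unsatisfiable

Constraint 6 makes a1 odd and constraint 2 makes a5 odd, so a1 + a5 must be even. Constraint 4 says a1 + a5 is odd — contradiction.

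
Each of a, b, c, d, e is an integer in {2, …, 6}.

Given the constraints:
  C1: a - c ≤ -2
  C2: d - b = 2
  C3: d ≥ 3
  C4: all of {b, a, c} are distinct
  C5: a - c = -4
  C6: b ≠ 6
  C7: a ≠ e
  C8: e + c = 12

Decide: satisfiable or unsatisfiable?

The assignment a = 2, b = 3, c = 6, d = 5, e = 6 works:
  constraint 1 holds since a - c = -4.
  constraint 2 holds since d - b = 2.
The rest check out directly.

Satisfiable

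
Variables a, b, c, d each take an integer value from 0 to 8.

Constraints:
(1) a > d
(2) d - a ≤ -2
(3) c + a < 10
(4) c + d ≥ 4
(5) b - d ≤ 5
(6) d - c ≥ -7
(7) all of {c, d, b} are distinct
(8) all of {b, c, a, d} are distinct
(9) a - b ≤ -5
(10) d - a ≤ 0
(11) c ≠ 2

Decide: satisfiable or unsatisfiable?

Constraints 2, 5, and 9 give d − b ≥ -5, b − a ≥ 5, a − d ≥ 2.
Adding all 3 inequalities: the left sides telescope to 0, and the right sides sum to (-5) + 5 + 2 = 2. So 0 ≥ 2, which is false.

Unsatisfiable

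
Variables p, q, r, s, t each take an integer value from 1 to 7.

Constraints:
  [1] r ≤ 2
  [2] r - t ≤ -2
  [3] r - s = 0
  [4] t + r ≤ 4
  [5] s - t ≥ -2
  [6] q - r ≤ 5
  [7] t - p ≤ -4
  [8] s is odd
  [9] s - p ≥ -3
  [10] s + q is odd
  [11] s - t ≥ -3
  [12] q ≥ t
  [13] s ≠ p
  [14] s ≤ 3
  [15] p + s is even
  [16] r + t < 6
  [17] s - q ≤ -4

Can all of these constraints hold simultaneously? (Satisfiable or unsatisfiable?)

Constraints 2, 6, 7, 9, and 17 give r − q ≥ -5, q − s ≥ 4, s − p ≥ -3, p − t ≥ 4, t − r ≥ 2.
Adding all 5 inequalities: the left sides telescope to 0, and the right sides sum to (-5) + 4 + (-3) + 4 + 2 = 2. So 0 ≥ 2, which is false.

Unsatisfiable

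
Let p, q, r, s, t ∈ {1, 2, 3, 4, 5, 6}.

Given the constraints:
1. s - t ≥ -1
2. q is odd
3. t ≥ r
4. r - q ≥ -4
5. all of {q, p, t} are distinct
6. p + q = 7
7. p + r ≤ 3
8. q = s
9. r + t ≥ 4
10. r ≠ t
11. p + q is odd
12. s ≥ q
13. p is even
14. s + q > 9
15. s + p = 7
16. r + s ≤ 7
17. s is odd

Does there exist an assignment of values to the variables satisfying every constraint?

Try p = 2, q = 5, r = 1, s = 5, t = 3.
Check constraint 1: s - t = 2; constraint 4: r - q = -4; constraint 6: p + q = 7. The remaining constraints are straightforward to verify.

Satisfiable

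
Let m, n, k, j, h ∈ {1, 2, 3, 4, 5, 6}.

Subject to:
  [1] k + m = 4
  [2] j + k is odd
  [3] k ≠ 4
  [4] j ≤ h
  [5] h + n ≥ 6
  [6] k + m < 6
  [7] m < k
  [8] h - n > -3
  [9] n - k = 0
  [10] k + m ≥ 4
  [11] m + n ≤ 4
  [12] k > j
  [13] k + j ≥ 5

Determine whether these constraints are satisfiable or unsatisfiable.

Take m = 1, n = 3, k = 3, j = 2, h = 3. Then constraint 1: k + m = 4; constraint 5: h + n = 6, and every other listed constraint is also met.

Satisfiable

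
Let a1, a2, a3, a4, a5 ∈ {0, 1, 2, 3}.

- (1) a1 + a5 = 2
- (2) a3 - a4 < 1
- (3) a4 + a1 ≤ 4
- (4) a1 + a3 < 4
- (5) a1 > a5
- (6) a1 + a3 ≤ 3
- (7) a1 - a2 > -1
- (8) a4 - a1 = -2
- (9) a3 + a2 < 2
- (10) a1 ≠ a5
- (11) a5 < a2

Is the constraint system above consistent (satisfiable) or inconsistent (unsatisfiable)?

Setting (a1, a2, a3, a4, a5) = (2, 1, 0, 0, 0) satisfies everything: constraint 1: a1 + a5 = 2; constraint 2: a3 - a4 = 0; constraint 3: a4 + a1 = 2, and the others follow.

Satisfiable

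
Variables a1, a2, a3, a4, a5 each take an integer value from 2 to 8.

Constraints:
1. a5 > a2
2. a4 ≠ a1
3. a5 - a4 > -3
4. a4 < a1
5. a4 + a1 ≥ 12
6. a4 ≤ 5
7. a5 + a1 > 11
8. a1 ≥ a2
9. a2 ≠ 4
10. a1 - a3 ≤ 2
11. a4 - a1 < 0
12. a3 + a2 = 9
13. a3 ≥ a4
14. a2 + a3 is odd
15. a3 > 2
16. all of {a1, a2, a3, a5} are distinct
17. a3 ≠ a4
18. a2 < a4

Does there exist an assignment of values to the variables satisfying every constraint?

Satisfiable

Take a1 = 8, a2 = 3, a3 = 6, a4 = 5, a5 = 5. Then constraint 3: a5 - a4 = 0; constraint 5: a4 + a1 = 13; constraint 7: a5 + a1 = 13, and every other listed constraint is also met.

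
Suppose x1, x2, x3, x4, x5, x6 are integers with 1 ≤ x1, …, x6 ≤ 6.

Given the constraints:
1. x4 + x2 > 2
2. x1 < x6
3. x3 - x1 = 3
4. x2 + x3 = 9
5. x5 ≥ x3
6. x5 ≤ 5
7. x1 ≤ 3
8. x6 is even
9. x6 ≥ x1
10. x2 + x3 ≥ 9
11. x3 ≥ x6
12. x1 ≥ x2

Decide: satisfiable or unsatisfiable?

From constraints 7 and 12: x2 ≤ x1 ≤ 3. From constraints 5 and 6: x3 ≤ x5 ≤ 5. Hence x2 + x3 ≤ 8. But constraint 10 requires x2 + x3 ≥ 9, and 9 > 8. Contradiction.

Unsatisfiable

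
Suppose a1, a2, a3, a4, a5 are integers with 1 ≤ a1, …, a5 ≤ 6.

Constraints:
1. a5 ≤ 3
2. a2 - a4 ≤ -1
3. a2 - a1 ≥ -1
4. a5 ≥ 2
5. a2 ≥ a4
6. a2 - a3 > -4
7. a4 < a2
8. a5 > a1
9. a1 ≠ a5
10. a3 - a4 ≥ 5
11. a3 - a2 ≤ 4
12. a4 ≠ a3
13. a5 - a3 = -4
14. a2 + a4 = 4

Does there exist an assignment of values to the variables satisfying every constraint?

Unsatisfiable

Constraints 2, 10, and 11 give a4 − a2 ≥ 1, a2 − a3 ≥ -4, a3 − a4 ≥ 5.
Adding all 3 inequalities: the left sides telescope to 0, and the right sides sum to 1 + (-4) + 5 = 2. So 0 ≥ 2, which is false.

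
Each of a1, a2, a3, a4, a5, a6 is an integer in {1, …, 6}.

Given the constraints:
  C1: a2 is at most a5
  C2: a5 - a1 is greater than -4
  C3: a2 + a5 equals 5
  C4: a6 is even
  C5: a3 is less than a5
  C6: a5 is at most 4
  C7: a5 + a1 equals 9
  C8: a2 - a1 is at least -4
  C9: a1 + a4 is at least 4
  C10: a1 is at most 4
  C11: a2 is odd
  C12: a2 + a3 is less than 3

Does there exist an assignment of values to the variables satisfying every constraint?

Unsatisfiable

From constraint 6: a5 ≤ 4. From constraint 10: a1 ≤ 4. Hence a5 + a1 ≤ 8. But constraint 7 requires a5 + a1 = 9, and 9 > 8. Contradiction.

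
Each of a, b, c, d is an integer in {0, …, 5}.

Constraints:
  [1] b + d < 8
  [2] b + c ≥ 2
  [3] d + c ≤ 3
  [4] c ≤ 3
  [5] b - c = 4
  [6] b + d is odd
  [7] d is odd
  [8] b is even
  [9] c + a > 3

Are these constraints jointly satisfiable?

Satisfiable

Try a = 4, b = 4, c = 0, d = 1.
Check constraint 1: b + d = 5; constraint 2: b + c = 4. The remaining constraints are straightforward to verify.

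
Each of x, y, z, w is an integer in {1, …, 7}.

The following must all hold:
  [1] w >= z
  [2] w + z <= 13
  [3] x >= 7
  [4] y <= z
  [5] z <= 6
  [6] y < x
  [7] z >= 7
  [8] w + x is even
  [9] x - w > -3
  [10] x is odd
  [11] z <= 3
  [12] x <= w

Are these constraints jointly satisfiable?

From constraints 3 and 12: w ≥ x ≥ 7. From constraint 7: z ≥ 7. Hence w + z ≥ 14. But constraint 2 requires w + z ≤ 13, and 13 < 14. Contradiction.

Unsatisfiable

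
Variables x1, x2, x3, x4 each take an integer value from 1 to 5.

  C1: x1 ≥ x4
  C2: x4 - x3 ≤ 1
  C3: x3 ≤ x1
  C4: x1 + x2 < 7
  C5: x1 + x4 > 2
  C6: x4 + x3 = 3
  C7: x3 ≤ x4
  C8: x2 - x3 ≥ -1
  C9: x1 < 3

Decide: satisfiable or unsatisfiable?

Satisfiable

One satisfying assignment is x1 = 2, x2 = 2, x3 = 1, x4 = 2.
For the less obvious constraints — constraint 2: x4 - x3 = 1; constraint 4: x1 + x2 = 4; constraint 5: x1 + x4 = 4 — and the others hold by inspection.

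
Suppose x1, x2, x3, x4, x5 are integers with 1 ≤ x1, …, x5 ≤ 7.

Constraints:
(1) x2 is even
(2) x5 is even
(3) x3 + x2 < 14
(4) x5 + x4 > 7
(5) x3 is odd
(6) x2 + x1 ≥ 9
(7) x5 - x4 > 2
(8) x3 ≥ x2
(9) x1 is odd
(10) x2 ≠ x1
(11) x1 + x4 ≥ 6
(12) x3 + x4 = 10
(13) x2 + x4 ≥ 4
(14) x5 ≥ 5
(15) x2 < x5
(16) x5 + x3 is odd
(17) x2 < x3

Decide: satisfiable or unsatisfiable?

Take x1 = 5, x2 = 4, x3 = 7, x4 = 3, x5 = 6. Then constraint 3: x3 + x2 = 11; constraint 4: x5 + x4 = 9; constraint 6: x2 + x1 = 9, and every other listed constraint is also met.

Satisfiable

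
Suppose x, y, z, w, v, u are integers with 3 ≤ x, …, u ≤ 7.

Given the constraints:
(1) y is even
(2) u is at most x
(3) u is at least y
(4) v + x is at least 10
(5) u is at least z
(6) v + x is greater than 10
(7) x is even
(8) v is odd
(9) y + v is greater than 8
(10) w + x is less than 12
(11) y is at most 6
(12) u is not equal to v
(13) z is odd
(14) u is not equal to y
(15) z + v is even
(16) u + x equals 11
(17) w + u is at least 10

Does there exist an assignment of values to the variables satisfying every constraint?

Satisfiable

Take x = 6, y = 4, z = 3, w = 5, v = 7, u = 5. Then constraint 4: v + x = 13; constraint 6: v + x = 13; constraint 9: y + v = 11, and every other listed constraint is also met.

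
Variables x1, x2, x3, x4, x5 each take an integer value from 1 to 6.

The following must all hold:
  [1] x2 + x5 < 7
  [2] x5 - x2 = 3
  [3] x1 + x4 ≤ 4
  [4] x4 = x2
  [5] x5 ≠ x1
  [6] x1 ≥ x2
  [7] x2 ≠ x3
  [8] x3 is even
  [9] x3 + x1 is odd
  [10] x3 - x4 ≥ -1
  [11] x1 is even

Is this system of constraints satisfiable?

Constraint 8 makes x3 even and constraint 11 makes x1 even, so x3 + x1 must be even. Constraint 9 says x3 + x1 is odd — contradiction.

Unsatisfiable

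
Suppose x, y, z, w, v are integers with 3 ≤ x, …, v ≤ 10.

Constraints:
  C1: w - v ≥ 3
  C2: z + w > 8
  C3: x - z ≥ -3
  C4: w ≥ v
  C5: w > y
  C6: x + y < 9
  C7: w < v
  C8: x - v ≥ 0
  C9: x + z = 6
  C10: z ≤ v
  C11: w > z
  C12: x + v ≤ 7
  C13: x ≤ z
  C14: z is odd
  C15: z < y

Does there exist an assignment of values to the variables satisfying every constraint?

Constraints 5, 7, 8, 13, and 15 give x ≤ z, z < y, y < w, w < v, v ≤ x. Chaining: x ≤ z < y < w < v ≤ x, which forces x < x — impossible.

Unsatisfiable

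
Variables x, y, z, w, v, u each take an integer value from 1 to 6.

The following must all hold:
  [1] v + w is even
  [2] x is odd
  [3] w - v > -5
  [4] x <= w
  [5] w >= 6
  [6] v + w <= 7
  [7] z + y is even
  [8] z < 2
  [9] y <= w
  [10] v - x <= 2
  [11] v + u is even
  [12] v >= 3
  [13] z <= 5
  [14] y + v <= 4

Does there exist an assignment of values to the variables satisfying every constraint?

Unsatisfiable

From constraint 12: v ≥ 3. From constraint 5: w ≥ 6. Hence v + w ≥ 9. But constraint 6 requires v + w ≤ 7, and 7 < 9. Contradiction.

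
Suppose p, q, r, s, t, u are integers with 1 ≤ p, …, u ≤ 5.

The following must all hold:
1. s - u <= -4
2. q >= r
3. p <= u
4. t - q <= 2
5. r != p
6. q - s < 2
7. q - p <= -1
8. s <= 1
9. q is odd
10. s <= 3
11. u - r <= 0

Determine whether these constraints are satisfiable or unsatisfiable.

Unsatisfiable

Constraints 2, 3, 7, and 11 give p ≤ u, u ≤ r, r ≤ q, q < p. Chaining: p ≤ u ≤ r ≤ q < p, which forces p < p — impossible.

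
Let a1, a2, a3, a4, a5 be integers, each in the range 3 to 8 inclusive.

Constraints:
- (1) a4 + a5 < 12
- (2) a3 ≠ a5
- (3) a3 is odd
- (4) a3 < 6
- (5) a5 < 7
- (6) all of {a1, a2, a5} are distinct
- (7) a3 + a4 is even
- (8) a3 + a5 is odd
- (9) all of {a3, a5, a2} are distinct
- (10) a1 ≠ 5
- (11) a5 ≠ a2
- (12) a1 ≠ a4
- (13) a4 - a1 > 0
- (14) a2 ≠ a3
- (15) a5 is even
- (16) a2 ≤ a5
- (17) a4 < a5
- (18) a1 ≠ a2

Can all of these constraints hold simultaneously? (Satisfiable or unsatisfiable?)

Satisfiable

Try a1 = 4, a2 = 3, a3 = 5, a4 = 5, a5 = 6.
Check constraint 1: a4 + a5 = 11; constraint 13: a4 - a1 = 1. The remaining constraints are straightforward to verify.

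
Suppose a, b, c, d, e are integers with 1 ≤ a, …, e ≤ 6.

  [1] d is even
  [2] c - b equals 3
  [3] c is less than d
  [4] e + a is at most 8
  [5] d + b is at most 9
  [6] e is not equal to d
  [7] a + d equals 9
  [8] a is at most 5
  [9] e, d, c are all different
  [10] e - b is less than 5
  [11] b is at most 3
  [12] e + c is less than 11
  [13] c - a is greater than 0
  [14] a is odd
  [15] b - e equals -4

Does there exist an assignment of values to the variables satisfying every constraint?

The assignment a = 3, b = 1, c = 4, d = 6, e = 5 works:
  constraint 2 holds since c - b = 3.
  constraint 4 holds since e + a = 8.
  constraint 5 holds since d + b = 7.
The rest check out directly.

Satisfiable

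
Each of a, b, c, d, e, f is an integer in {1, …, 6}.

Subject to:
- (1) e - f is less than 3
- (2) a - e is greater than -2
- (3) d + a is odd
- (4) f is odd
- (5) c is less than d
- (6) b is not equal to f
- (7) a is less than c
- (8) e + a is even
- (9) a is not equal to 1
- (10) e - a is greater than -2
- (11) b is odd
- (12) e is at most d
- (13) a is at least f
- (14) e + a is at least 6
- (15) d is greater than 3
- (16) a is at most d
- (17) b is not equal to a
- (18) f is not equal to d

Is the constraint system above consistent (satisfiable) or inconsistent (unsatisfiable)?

Take a = 3, b = 5, c = 5, d = 6, e = 3, f = 3. Then constraint 1: e - f = 0; constraint 2: a - e = 0; constraint 10: e - a = 0, and every other listed constraint is also met.

Satisfiable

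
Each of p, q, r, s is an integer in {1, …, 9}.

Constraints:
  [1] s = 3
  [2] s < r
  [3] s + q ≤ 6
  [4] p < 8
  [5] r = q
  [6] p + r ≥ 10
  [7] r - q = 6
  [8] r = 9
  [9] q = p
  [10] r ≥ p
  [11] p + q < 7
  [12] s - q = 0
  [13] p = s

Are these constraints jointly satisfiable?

Constraint 8 fixes r = 9 and constraint 1 fixes s = 3. Constraints 5, 9, and 13 give r = q = p = s, so r = s. But 9 ≠ 3 — contradiction.

Unsatisfiable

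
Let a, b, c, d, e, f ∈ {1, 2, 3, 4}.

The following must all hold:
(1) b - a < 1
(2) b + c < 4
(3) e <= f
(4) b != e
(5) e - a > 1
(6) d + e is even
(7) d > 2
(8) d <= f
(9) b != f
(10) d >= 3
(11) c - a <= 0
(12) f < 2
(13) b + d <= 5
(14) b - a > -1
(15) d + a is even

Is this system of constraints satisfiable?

Unsatisfiable

From constraints 8 and 10: f ≥ d and d ≥ 3, so f ≥ 3. From constraint 12: f ≤ 1. But 1 < 3, so no value of f works.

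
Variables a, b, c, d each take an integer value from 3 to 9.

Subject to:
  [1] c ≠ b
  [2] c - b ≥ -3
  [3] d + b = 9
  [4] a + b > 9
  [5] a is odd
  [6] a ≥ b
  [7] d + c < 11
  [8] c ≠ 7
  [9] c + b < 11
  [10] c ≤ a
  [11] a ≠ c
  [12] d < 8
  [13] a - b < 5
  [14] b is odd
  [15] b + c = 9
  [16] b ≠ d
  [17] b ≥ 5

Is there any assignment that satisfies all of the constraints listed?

One satisfying assignment is a = 7, b = 5, c = 4, d = 4.
For the less obvious constraints — constraint 2: c - b = -1; constraint 3: d + b = 9; constraint 4: a + b = 12 — and the others hold by inspection.

Satisfiable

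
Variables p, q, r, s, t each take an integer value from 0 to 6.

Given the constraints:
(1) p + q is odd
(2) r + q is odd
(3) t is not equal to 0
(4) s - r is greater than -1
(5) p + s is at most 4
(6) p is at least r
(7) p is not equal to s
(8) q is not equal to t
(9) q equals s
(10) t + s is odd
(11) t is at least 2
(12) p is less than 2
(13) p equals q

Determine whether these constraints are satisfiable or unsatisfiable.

Unsatisfiable

From constraints 9 and 13, p = q = s, so p = s. But constraint 7 says p ≠ s. Contradiction.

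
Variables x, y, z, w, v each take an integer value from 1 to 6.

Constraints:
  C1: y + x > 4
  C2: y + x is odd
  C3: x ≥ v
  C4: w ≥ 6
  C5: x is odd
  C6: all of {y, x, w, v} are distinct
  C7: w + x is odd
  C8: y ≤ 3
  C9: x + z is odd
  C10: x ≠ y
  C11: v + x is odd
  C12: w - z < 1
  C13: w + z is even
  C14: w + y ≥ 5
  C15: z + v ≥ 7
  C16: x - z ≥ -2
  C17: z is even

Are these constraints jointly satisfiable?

Satisfiable

The assignment x = 5, y = 2, z = 6, w = 6, v = 4 works:
  constraint 1 holds since y + x = 7.
  constraint 12 holds since w - z = 0.
The rest check out directly.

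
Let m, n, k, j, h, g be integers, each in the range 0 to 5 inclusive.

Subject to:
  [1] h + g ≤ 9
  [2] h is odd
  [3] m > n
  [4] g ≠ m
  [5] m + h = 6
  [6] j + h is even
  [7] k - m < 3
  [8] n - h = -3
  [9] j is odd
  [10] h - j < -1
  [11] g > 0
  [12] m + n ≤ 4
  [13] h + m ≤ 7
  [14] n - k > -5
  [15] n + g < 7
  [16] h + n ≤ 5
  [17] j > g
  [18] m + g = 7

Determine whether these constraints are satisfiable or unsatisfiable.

Setting (m, n, k, j, h, g) = (3, 0, 3, 5, 3, 4) satisfies everything: constraint 1: h + g = 7; constraint 5: m + h = 6, and the others follow.

Satisfiable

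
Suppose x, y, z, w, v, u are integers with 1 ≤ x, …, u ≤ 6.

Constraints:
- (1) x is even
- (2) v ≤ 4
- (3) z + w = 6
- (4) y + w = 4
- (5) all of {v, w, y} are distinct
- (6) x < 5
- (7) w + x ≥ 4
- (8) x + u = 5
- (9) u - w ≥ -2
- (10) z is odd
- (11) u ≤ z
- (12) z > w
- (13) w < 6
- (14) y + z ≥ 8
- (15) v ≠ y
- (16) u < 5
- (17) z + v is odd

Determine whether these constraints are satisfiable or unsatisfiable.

Satisfiable

One satisfying assignment is x = 4, y = 3, z = 5, w = 1, v = 4, u = 1.
For the less obvious constraints — constraint 3: z + w = 6; constraint 4: y + w = 4 — and the others hold by inspection.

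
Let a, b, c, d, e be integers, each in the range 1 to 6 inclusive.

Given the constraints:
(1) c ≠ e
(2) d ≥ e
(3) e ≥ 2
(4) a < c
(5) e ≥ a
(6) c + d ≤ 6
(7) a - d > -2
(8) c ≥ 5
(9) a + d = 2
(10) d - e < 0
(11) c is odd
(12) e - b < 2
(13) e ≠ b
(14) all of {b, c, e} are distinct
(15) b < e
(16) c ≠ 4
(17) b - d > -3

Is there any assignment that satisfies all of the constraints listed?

Unsatisfiable

From constraint 8: c ≥ 5. From constraints 2 and 3: d ≥ e ≥ 2. Hence c + d ≥ 7. But constraint 6 requires c + d ≤ 6, and 6 < 7. Contradiction.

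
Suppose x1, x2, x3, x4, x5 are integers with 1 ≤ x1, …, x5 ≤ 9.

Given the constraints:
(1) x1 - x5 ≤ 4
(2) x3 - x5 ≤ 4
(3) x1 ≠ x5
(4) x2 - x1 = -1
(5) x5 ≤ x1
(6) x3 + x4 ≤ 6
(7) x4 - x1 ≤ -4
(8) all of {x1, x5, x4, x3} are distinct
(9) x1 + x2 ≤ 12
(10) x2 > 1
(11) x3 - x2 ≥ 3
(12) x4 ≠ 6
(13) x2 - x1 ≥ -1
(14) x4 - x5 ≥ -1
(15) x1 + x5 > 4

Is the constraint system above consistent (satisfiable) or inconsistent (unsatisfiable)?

Unsatisfiable

Constraints 2, 7, 11, 13, and 14 give x3 − x2 ≥ 3, x2 − x1 ≥ -1, x1 − x4 ≥ 4, x4 − x5 ≥ -1, x5 − x3 ≥ -4.
Adding all 5 inequalities: the left sides telescope to 0, and the right sides sum to 3 + (-1) + 4 + (-1) + (-4) = 1. So 0 ≥ 1, which is false.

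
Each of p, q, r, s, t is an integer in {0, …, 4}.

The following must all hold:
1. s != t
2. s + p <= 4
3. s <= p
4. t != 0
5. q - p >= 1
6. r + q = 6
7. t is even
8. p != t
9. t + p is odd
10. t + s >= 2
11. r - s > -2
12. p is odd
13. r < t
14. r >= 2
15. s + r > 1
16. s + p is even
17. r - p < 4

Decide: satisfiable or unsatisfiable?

Setting (p, q, r, s, t) = (1, 4, 2, 1, 4) satisfies everything: constraint 2: s + p = 2; constraint 5: q - p = 3; constraint 6: r + q = 6, and the others follow.

Satisfiable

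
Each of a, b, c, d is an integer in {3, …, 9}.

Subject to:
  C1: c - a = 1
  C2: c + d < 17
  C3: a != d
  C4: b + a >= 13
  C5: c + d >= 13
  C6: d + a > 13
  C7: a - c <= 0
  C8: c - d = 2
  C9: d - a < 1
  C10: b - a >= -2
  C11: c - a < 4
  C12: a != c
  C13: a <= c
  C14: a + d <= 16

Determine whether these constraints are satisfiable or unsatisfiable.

Satisfiable

The assignment a = 8, b = 8, c = 9, d = 7 works:
  constraint 1 holds since c - a = 1.
  constraint 2 holds since c + d = 16.
  constraint 4 holds since b + a = 16.
The rest check out directly.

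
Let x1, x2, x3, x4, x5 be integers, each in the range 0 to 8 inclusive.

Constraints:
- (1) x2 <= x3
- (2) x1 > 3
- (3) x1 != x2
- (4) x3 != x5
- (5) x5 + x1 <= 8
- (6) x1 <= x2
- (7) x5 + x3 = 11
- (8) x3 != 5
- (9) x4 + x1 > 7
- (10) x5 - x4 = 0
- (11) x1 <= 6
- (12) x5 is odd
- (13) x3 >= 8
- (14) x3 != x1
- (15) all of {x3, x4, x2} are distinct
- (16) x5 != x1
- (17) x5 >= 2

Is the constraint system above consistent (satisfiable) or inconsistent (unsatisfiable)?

Satisfiable

Try x1 = 5, x2 = 7, x3 = 8, x4 = 3, x5 = 3.
Check constraint 5: x5 + x1 = 8; constraint 7: x5 + x3 = 11; constraint 9: x4 + x1 = 8. The remaining constraints are straightforward to verify.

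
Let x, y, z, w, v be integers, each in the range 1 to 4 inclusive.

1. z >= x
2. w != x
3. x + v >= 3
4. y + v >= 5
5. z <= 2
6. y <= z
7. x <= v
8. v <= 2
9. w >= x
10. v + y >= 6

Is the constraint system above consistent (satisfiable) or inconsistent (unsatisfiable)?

Unsatisfiable

From constraint 8: v ≤ 2. From constraints 5 and 6: y ≤ z ≤ 2. Hence v + y ≤ 4. But constraint 10 requires v + y ≥ 6, and 6 > 4. Contradiction.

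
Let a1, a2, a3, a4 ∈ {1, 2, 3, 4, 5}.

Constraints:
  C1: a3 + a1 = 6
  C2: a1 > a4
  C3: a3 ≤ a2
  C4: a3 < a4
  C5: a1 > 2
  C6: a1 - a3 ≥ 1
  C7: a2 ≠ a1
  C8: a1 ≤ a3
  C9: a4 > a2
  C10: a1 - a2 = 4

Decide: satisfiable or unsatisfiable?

Constraints 2, 3, 8, and 9 give a3 ≤ a2, a2 < a4, a4 < a1, a1 ≤ a3. Chaining: a3 ≤ a2 < a4 < a1 ≤ a3, which forces a3 < a3 — impossible.

Unsatisfiable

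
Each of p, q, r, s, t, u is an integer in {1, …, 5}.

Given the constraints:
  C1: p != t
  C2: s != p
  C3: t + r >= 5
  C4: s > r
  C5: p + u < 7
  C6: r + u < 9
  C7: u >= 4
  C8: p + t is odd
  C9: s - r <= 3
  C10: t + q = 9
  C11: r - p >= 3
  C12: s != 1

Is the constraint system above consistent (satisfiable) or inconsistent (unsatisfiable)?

One satisfying assignment is p = 1, q = 5, r = 4, s = 5, t = 4, u = 4.
For the less obvious constraints — constraint 3: t + r = 8; constraint 5: p + u = 5; constraint 6: r + u = 8 — and the others hold by inspection.

Satisfiable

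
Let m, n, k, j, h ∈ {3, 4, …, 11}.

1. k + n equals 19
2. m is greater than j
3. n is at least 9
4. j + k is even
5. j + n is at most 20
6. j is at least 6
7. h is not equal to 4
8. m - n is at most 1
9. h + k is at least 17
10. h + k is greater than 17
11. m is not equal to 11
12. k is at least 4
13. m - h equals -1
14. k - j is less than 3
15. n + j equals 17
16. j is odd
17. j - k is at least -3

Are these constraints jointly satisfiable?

Satisfiable

The assignment m = 8, n = 10, k = 9, j = 7, h = 9 works:
  constraint 1 holds since k + n = 19.
  constraint 5 holds since j + n = 17.
  constraint 8 holds since m - n = -2.
The rest check out directly.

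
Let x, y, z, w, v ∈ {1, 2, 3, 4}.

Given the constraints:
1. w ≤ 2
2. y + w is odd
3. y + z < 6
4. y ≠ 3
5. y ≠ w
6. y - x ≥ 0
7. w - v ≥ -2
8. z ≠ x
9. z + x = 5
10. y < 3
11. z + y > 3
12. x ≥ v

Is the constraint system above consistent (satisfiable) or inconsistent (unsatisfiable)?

Try x = 2, y = 2, z = 3, w = 1, v = 2.
Check constraint 3: y + z = 5; constraint 6: y - x = 0. The remaining constraints are straightforward to verify.

Satisfiable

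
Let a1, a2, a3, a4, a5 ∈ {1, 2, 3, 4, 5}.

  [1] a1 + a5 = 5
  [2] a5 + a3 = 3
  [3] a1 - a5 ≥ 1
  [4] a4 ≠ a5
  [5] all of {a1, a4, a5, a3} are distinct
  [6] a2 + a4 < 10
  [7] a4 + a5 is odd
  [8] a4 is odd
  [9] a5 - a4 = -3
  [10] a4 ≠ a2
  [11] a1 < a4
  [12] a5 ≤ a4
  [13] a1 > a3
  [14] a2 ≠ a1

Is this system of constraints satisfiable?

Setting (a1, a2, a3, a4, a5) = (3, 4, 1, 5, 2) satisfies everything: constraint 1: a1 + a5 = 5; constraint 2: a5 + a3 = 3, and the others follow.

Satisfiable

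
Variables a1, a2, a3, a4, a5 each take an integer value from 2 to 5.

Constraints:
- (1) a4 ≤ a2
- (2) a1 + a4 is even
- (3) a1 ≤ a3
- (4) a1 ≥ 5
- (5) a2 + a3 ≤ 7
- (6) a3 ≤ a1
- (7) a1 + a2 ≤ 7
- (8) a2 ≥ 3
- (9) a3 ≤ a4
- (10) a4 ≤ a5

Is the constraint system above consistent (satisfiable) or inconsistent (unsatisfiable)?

Unsatisfiable

From constraint 8: a2 ≥ 3. From constraints 3 and 4: a3 ≥ a1 ≥ 5. Hence a2 + a3 ≥ 8. But constraint 5 requires a2 + a3 ≤ 7, and 7 < 8. Contradiction.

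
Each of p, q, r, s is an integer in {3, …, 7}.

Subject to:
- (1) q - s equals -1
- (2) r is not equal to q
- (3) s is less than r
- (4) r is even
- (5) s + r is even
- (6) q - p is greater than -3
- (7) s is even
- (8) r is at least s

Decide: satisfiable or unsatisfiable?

Satisfiable

The assignment p = 4, q = 3, r = 6, s = 4 works:
  constraint 1 holds since q - s = -1.
  constraint 6 holds since q - p = -1.
The rest check out directly.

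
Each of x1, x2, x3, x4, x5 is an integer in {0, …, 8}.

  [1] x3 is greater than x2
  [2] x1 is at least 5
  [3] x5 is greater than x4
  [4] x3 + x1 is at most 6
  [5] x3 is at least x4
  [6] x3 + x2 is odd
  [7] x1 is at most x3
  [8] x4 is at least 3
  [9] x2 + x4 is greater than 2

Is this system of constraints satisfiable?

From constraints 5 and 8: x3 ≥ x4 ≥ 3. From constraint 2: x1 ≥ 5. Hence x3 + x1 ≥ 8. But constraint 4 requires x3 + x1 ≤ 6, and 6 < 8. Contradiction.

Unsatisfiable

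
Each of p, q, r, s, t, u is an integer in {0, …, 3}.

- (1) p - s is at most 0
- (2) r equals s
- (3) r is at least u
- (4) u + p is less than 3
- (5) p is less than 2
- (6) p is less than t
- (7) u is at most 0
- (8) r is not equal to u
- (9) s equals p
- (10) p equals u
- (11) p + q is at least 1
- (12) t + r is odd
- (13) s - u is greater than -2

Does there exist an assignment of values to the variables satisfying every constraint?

Unsatisfiable

From constraints 2, 9, and 10, r = s = p = u, so r = u. But constraint 8 says r ≠ u. Contradiction.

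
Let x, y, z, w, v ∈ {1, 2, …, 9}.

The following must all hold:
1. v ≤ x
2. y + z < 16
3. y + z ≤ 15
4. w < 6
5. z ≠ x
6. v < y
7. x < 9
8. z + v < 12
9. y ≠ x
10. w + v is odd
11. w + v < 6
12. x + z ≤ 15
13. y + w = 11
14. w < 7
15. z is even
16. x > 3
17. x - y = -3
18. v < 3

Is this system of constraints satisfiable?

One satisfying assignment is x = 4, y = 7, z = 8, w = 4, v = 1.
For the less obvious constraints — constraint 2: y + z = 15; constraint 3: y + z = 15 — and the others hold by inspection.

Satisfiable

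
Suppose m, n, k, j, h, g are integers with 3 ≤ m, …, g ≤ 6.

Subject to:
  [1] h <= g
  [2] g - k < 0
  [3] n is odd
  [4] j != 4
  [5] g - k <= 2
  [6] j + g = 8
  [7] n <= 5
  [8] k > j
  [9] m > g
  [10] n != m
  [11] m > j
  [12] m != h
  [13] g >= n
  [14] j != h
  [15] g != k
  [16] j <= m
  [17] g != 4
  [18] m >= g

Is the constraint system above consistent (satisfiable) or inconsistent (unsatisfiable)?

The assignment m = 6, n = 5, k = 6, j = 3, h = 5, g = 5 works:
  constraint 2 holds since g - k = -1.
  constraint 5 holds since g - k = -1.
  constraint 6 holds since j + g = 8.
The rest check out directly.

Satisfiable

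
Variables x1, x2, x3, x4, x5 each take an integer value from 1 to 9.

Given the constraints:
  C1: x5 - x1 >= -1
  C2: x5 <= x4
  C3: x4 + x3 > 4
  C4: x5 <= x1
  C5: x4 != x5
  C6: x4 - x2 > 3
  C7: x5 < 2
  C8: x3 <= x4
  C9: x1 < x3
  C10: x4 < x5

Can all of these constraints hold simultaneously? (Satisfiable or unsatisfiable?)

Constraints 4, 8, 9, and 10 give x3 ≤ x4, x4 < x5, x5 ≤ x1, x1 < x3. Chaining: x3 ≤ x4 < x5 ≤ x1 < x3, which forces x3 < x3 — impossible.

Unsatisfiable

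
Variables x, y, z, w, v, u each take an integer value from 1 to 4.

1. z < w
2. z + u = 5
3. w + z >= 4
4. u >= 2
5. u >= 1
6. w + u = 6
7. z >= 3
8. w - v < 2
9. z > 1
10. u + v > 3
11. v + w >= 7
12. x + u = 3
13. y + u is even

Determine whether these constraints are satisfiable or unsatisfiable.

Take x = 1, y = 4, z = 3, w = 4, v = 4, u = 2. Then constraint 2: z + u = 5; constraint 3: w + z = 7, and every other listed constraint is also met.

Satisfiable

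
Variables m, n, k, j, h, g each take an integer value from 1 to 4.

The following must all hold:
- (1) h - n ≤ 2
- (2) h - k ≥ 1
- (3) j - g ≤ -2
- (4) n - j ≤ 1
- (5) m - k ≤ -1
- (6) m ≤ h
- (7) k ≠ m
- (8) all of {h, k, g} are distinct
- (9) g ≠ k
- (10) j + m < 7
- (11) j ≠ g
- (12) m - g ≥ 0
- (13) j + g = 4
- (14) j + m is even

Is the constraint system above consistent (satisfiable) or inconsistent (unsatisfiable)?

Unsatisfiable

Constraints 1, 2, 3, 4, 5, and 12 give j − n ≥ -1, n − h ≥ -2, h − k ≥ 1, k − m ≥ 1, m − g ≥ 0, g − j ≥ 2.
Adding all 6 inequalities: the left sides telescope to 0, and the right sides sum to (-1) + (-2) + 1 + 1 + 0 + 2 = 1. So 0 ≥ 1, which is false.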